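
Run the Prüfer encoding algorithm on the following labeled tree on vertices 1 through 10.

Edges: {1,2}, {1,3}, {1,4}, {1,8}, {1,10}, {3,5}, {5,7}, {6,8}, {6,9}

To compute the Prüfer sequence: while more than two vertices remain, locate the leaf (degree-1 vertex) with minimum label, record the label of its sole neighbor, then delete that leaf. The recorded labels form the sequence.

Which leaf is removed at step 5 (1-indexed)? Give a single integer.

Answer: 3

Derivation:
Step 1: current leaves = {2,4,7,9,10}. Remove leaf 2 (neighbor: 1).
Step 2: current leaves = {4,7,9,10}. Remove leaf 4 (neighbor: 1).
Step 3: current leaves = {7,9,10}. Remove leaf 7 (neighbor: 5).
Step 4: current leaves = {5,9,10}. Remove leaf 5 (neighbor: 3).
Step 5: current leaves = {3,9,10}. Remove leaf 3 (neighbor: 1).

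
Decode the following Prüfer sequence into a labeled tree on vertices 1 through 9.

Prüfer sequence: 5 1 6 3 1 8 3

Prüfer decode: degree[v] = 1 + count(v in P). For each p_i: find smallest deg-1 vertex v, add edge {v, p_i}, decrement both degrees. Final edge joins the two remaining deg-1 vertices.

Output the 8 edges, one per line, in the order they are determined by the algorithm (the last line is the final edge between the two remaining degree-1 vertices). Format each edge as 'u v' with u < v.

Initial degrees: {1:3, 2:1, 3:3, 4:1, 5:2, 6:2, 7:1, 8:2, 9:1}
Step 1: smallest deg-1 vertex = 2, p_1 = 5. Add edge {2,5}. Now deg[2]=0, deg[5]=1.
Step 2: smallest deg-1 vertex = 4, p_2 = 1. Add edge {1,4}. Now deg[4]=0, deg[1]=2.
Step 3: smallest deg-1 vertex = 5, p_3 = 6. Add edge {5,6}. Now deg[5]=0, deg[6]=1.
Step 4: smallest deg-1 vertex = 6, p_4 = 3. Add edge {3,6}. Now deg[6]=0, deg[3]=2.
Step 5: smallest deg-1 vertex = 7, p_5 = 1. Add edge {1,7}. Now deg[7]=0, deg[1]=1.
Step 6: smallest deg-1 vertex = 1, p_6 = 8. Add edge {1,8}. Now deg[1]=0, deg[8]=1.
Step 7: smallest deg-1 vertex = 8, p_7 = 3. Add edge {3,8}. Now deg[8]=0, deg[3]=1.
Final: two remaining deg-1 vertices are 3, 9. Add edge {3,9}.

Answer: 2 5
1 4
5 6
3 6
1 7
1 8
3 8
3 9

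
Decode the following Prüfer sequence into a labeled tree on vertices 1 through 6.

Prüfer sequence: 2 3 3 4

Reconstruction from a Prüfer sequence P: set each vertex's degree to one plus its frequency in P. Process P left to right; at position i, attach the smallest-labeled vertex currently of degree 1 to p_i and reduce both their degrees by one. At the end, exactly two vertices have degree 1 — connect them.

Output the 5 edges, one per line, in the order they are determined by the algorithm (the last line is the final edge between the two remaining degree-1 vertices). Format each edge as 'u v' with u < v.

Initial degrees: {1:1, 2:2, 3:3, 4:2, 5:1, 6:1}
Step 1: smallest deg-1 vertex = 1, p_1 = 2. Add edge {1,2}. Now deg[1]=0, deg[2]=1.
Step 2: smallest deg-1 vertex = 2, p_2 = 3. Add edge {2,3}. Now deg[2]=0, deg[3]=2.
Step 3: smallest deg-1 vertex = 5, p_3 = 3. Add edge {3,5}. Now deg[5]=0, deg[3]=1.
Step 4: smallest deg-1 vertex = 3, p_4 = 4. Add edge {3,4}. Now deg[3]=0, deg[4]=1.
Final: two remaining deg-1 vertices are 4, 6. Add edge {4,6}.

Answer: 1 2
2 3
3 5
3 4
4 6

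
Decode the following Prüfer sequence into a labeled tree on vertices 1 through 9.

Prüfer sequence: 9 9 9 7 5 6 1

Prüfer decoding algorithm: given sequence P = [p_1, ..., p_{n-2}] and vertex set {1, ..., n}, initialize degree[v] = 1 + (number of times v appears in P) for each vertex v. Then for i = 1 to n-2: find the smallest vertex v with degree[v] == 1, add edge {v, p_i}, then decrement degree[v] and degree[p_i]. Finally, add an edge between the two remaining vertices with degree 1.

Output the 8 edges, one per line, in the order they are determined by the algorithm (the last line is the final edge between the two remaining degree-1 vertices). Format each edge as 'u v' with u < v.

Initial degrees: {1:2, 2:1, 3:1, 4:1, 5:2, 6:2, 7:2, 8:1, 9:4}
Step 1: smallest deg-1 vertex = 2, p_1 = 9. Add edge {2,9}. Now deg[2]=0, deg[9]=3.
Step 2: smallest deg-1 vertex = 3, p_2 = 9. Add edge {3,9}. Now deg[3]=0, deg[9]=2.
Step 3: smallest deg-1 vertex = 4, p_3 = 9. Add edge {4,9}. Now deg[4]=0, deg[9]=1.
Step 4: smallest deg-1 vertex = 8, p_4 = 7. Add edge {7,8}. Now deg[8]=0, deg[7]=1.
Step 5: smallest deg-1 vertex = 7, p_5 = 5. Add edge {5,7}. Now deg[7]=0, deg[5]=1.
Step 6: smallest deg-1 vertex = 5, p_6 = 6. Add edge {5,6}. Now deg[5]=0, deg[6]=1.
Step 7: smallest deg-1 vertex = 6, p_7 = 1. Add edge {1,6}. Now deg[6]=0, deg[1]=1.
Final: two remaining deg-1 vertices are 1, 9. Add edge {1,9}.

Answer: 2 9
3 9
4 9
7 8
5 7
5 6
1 6
1 9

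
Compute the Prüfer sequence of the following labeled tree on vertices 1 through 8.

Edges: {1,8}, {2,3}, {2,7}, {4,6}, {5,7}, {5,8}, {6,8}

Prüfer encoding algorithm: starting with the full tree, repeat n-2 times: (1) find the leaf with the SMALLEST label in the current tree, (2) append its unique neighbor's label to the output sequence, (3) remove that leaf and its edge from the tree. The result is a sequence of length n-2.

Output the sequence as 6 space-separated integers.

Step 1: leaves = {1,3,4}. Remove smallest leaf 1, emit neighbor 8.
Step 2: leaves = {3,4}. Remove smallest leaf 3, emit neighbor 2.
Step 3: leaves = {2,4}. Remove smallest leaf 2, emit neighbor 7.
Step 4: leaves = {4,7}. Remove smallest leaf 4, emit neighbor 6.
Step 5: leaves = {6,7}. Remove smallest leaf 6, emit neighbor 8.
Step 6: leaves = {7,8}. Remove smallest leaf 7, emit neighbor 5.
Done: 2 vertices remain (5, 8). Sequence = [8 2 7 6 8 5]

Answer: 8 2 7 6 8 5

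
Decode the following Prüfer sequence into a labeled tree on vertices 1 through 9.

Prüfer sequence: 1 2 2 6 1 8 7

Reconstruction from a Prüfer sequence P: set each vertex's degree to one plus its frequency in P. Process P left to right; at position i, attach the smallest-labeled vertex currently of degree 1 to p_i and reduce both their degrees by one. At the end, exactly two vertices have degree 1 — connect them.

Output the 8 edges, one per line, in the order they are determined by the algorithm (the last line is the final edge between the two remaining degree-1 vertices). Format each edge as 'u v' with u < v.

Answer: 1 3
2 4
2 5
2 6
1 6
1 8
7 8
7 9

Derivation:
Initial degrees: {1:3, 2:3, 3:1, 4:1, 5:1, 6:2, 7:2, 8:2, 9:1}
Step 1: smallest deg-1 vertex = 3, p_1 = 1. Add edge {1,3}. Now deg[3]=0, deg[1]=2.
Step 2: smallest deg-1 vertex = 4, p_2 = 2. Add edge {2,4}. Now deg[4]=0, deg[2]=2.
Step 3: smallest deg-1 vertex = 5, p_3 = 2. Add edge {2,5}. Now deg[5]=0, deg[2]=1.
Step 4: smallest deg-1 vertex = 2, p_4 = 6. Add edge {2,6}. Now deg[2]=0, deg[6]=1.
Step 5: smallest deg-1 vertex = 6, p_5 = 1. Add edge {1,6}. Now deg[6]=0, deg[1]=1.
Step 6: smallest deg-1 vertex = 1, p_6 = 8. Add edge {1,8}. Now deg[1]=0, deg[8]=1.
Step 7: smallest deg-1 vertex = 8, p_7 = 7. Add edge {7,8}. Now deg[8]=0, deg[7]=1.
Final: two remaining deg-1 vertices are 7, 9. Add edge {7,9}.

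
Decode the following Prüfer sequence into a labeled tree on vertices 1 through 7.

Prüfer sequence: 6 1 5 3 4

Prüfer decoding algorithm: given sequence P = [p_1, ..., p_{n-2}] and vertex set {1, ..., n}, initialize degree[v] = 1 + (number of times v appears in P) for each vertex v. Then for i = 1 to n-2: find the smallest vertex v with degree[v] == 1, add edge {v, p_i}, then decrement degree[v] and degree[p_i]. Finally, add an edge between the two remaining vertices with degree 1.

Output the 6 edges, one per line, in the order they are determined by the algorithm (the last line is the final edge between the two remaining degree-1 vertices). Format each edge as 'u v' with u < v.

Initial degrees: {1:2, 2:1, 3:2, 4:2, 5:2, 6:2, 7:1}
Step 1: smallest deg-1 vertex = 2, p_1 = 6. Add edge {2,6}. Now deg[2]=0, deg[6]=1.
Step 2: smallest deg-1 vertex = 6, p_2 = 1. Add edge {1,6}. Now deg[6]=0, deg[1]=1.
Step 3: smallest deg-1 vertex = 1, p_3 = 5. Add edge {1,5}. Now deg[1]=0, deg[5]=1.
Step 4: smallest deg-1 vertex = 5, p_4 = 3. Add edge {3,5}. Now deg[5]=0, deg[3]=1.
Step 5: smallest deg-1 vertex = 3, p_5 = 4. Add edge {3,4}. Now deg[3]=0, deg[4]=1.
Final: two remaining deg-1 vertices are 4, 7. Add edge {4,7}.

Answer: 2 6
1 6
1 5
3 5
3 4
4 7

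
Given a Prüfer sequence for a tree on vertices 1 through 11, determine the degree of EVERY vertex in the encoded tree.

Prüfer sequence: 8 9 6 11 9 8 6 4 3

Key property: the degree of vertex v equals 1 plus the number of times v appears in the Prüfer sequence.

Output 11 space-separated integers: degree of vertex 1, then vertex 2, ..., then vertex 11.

Answer: 1 1 2 2 1 3 1 3 3 1 2

Derivation:
p_1 = 8: count[8] becomes 1
p_2 = 9: count[9] becomes 1
p_3 = 6: count[6] becomes 1
p_4 = 11: count[11] becomes 1
p_5 = 9: count[9] becomes 2
p_6 = 8: count[8] becomes 2
p_7 = 6: count[6] becomes 2
p_8 = 4: count[4] becomes 1
p_9 = 3: count[3] becomes 1
Degrees (1 + count): deg[1]=1+0=1, deg[2]=1+0=1, deg[3]=1+1=2, deg[4]=1+1=2, deg[5]=1+0=1, deg[6]=1+2=3, deg[7]=1+0=1, deg[8]=1+2=3, deg[9]=1+2=3, deg[10]=1+0=1, deg[11]=1+1=2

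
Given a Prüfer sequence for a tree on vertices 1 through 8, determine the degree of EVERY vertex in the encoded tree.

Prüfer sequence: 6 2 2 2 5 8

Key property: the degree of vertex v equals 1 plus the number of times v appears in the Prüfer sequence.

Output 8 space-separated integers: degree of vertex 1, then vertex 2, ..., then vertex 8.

Answer: 1 4 1 1 2 2 1 2

Derivation:
p_1 = 6: count[6] becomes 1
p_2 = 2: count[2] becomes 1
p_3 = 2: count[2] becomes 2
p_4 = 2: count[2] becomes 3
p_5 = 5: count[5] becomes 1
p_6 = 8: count[8] becomes 1
Degrees (1 + count): deg[1]=1+0=1, deg[2]=1+3=4, deg[3]=1+0=1, deg[4]=1+0=1, deg[5]=1+1=2, deg[6]=1+1=2, deg[7]=1+0=1, deg[8]=1+1=2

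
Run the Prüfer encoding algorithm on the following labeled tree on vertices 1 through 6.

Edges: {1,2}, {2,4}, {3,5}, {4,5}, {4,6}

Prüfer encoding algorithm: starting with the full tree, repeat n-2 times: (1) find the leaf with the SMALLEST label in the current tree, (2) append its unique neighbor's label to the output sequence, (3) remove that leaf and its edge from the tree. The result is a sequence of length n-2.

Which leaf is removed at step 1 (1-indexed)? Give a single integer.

Answer: 1

Derivation:
Step 1: current leaves = {1,3,6}. Remove leaf 1 (neighbor: 2).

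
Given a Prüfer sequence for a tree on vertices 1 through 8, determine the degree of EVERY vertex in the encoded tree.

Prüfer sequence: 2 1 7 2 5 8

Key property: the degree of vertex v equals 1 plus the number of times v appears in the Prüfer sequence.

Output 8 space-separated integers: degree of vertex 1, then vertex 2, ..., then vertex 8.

p_1 = 2: count[2] becomes 1
p_2 = 1: count[1] becomes 1
p_3 = 7: count[7] becomes 1
p_4 = 2: count[2] becomes 2
p_5 = 5: count[5] becomes 1
p_6 = 8: count[8] becomes 1
Degrees (1 + count): deg[1]=1+1=2, deg[2]=1+2=3, deg[3]=1+0=1, deg[4]=1+0=1, deg[5]=1+1=2, deg[6]=1+0=1, deg[7]=1+1=2, deg[8]=1+1=2

Answer: 2 3 1 1 2 1 2 2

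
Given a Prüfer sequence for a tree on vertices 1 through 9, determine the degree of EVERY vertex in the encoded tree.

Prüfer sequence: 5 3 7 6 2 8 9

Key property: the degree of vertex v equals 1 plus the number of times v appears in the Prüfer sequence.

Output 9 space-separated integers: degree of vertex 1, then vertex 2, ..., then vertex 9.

p_1 = 5: count[5] becomes 1
p_2 = 3: count[3] becomes 1
p_3 = 7: count[7] becomes 1
p_4 = 6: count[6] becomes 1
p_5 = 2: count[2] becomes 1
p_6 = 8: count[8] becomes 1
p_7 = 9: count[9] becomes 1
Degrees (1 + count): deg[1]=1+0=1, deg[2]=1+1=2, deg[3]=1+1=2, deg[4]=1+0=1, deg[5]=1+1=2, deg[6]=1+1=2, deg[7]=1+1=2, deg[8]=1+1=2, deg[9]=1+1=2

Answer: 1 2 2 1 2 2 2 2 2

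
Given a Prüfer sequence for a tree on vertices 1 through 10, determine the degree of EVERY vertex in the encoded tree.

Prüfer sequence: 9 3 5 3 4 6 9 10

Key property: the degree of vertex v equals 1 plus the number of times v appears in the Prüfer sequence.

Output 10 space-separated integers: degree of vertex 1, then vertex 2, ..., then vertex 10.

p_1 = 9: count[9] becomes 1
p_2 = 3: count[3] becomes 1
p_3 = 5: count[5] becomes 1
p_4 = 3: count[3] becomes 2
p_5 = 4: count[4] becomes 1
p_6 = 6: count[6] becomes 1
p_7 = 9: count[9] becomes 2
p_8 = 10: count[10] becomes 1
Degrees (1 + count): deg[1]=1+0=1, deg[2]=1+0=1, deg[3]=1+2=3, deg[4]=1+1=2, deg[5]=1+1=2, deg[6]=1+1=2, deg[7]=1+0=1, deg[8]=1+0=1, deg[9]=1+2=3, deg[10]=1+1=2

Answer: 1 1 3 2 2 2 1 1 3 2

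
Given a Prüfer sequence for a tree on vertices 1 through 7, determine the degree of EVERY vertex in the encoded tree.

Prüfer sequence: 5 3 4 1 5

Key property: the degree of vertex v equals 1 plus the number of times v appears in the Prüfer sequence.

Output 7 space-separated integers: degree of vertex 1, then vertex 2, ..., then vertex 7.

Answer: 2 1 2 2 3 1 1

Derivation:
p_1 = 5: count[5] becomes 1
p_2 = 3: count[3] becomes 1
p_3 = 4: count[4] becomes 1
p_4 = 1: count[1] becomes 1
p_5 = 5: count[5] becomes 2
Degrees (1 + count): deg[1]=1+1=2, deg[2]=1+0=1, deg[3]=1+1=2, deg[4]=1+1=2, deg[5]=1+2=3, deg[6]=1+0=1, deg[7]=1+0=1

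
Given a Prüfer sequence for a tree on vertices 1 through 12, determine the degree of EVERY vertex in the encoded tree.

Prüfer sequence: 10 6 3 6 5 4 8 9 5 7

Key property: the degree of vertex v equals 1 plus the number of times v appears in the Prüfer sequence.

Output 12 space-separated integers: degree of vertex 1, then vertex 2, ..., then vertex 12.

p_1 = 10: count[10] becomes 1
p_2 = 6: count[6] becomes 1
p_3 = 3: count[3] becomes 1
p_4 = 6: count[6] becomes 2
p_5 = 5: count[5] becomes 1
p_6 = 4: count[4] becomes 1
p_7 = 8: count[8] becomes 1
p_8 = 9: count[9] becomes 1
p_9 = 5: count[5] becomes 2
p_10 = 7: count[7] becomes 1
Degrees (1 + count): deg[1]=1+0=1, deg[2]=1+0=1, deg[3]=1+1=2, deg[4]=1+1=2, deg[5]=1+2=3, deg[6]=1+2=3, deg[7]=1+1=2, deg[8]=1+1=2, deg[9]=1+1=2, deg[10]=1+1=2, deg[11]=1+0=1, deg[12]=1+0=1

Answer: 1 1 2 2 3 3 2 2 2 2 1 1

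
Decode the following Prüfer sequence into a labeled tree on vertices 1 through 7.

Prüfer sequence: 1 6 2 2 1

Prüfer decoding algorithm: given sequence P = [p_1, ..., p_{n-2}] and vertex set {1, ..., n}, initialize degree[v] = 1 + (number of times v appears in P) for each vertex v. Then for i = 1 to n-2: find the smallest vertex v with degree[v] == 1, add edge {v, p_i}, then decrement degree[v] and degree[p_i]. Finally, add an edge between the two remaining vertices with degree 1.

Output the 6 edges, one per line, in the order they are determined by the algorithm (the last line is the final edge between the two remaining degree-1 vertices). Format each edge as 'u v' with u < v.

Initial degrees: {1:3, 2:3, 3:1, 4:1, 5:1, 6:2, 7:1}
Step 1: smallest deg-1 vertex = 3, p_1 = 1. Add edge {1,3}. Now deg[3]=0, deg[1]=2.
Step 2: smallest deg-1 vertex = 4, p_2 = 6. Add edge {4,6}. Now deg[4]=0, deg[6]=1.
Step 3: smallest deg-1 vertex = 5, p_3 = 2. Add edge {2,5}. Now deg[5]=0, deg[2]=2.
Step 4: smallest deg-1 vertex = 6, p_4 = 2. Add edge {2,6}. Now deg[6]=0, deg[2]=1.
Step 5: smallest deg-1 vertex = 2, p_5 = 1. Add edge {1,2}. Now deg[2]=0, deg[1]=1.
Final: two remaining deg-1 vertices are 1, 7. Add edge {1,7}.

Answer: 1 3
4 6
2 5
2 6
1 2
1 7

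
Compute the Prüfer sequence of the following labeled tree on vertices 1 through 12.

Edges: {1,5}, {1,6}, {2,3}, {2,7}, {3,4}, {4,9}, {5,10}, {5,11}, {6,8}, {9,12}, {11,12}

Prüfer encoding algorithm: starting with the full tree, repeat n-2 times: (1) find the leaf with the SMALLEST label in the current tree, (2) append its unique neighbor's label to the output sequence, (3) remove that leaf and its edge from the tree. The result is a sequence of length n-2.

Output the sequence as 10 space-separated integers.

Step 1: leaves = {7,8,10}. Remove smallest leaf 7, emit neighbor 2.
Step 2: leaves = {2,8,10}. Remove smallest leaf 2, emit neighbor 3.
Step 3: leaves = {3,8,10}. Remove smallest leaf 3, emit neighbor 4.
Step 4: leaves = {4,8,10}. Remove smallest leaf 4, emit neighbor 9.
Step 5: leaves = {8,9,10}. Remove smallest leaf 8, emit neighbor 6.
Step 6: leaves = {6,9,10}. Remove smallest leaf 6, emit neighbor 1.
Step 7: leaves = {1,9,10}. Remove smallest leaf 1, emit neighbor 5.
Step 8: leaves = {9,10}. Remove smallest leaf 9, emit neighbor 12.
Step 9: leaves = {10,12}. Remove smallest leaf 10, emit neighbor 5.
Step 10: leaves = {5,12}. Remove smallest leaf 5, emit neighbor 11.
Done: 2 vertices remain (11, 12). Sequence = [2 3 4 9 6 1 5 12 5 11]

Answer: 2 3 4 9 6 1 5 12 5 11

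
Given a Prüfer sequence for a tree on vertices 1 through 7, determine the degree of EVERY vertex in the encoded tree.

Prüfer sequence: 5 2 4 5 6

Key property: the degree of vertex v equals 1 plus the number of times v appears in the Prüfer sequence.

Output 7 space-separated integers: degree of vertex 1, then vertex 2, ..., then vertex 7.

Answer: 1 2 1 2 3 2 1

Derivation:
p_1 = 5: count[5] becomes 1
p_2 = 2: count[2] becomes 1
p_3 = 4: count[4] becomes 1
p_4 = 5: count[5] becomes 2
p_5 = 6: count[6] becomes 1
Degrees (1 + count): deg[1]=1+0=1, deg[2]=1+1=2, deg[3]=1+0=1, deg[4]=1+1=2, deg[5]=1+2=3, deg[6]=1+1=2, deg[7]=1+0=1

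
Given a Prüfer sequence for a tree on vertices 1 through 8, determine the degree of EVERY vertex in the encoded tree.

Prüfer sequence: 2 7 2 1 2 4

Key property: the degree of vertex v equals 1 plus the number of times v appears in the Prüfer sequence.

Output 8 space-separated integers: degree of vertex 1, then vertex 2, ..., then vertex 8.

p_1 = 2: count[2] becomes 1
p_2 = 7: count[7] becomes 1
p_3 = 2: count[2] becomes 2
p_4 = 1: count[1] becomes 1
p_5 = 2: count[2] becomes 3
p_6 = 4: count[4] becomes 1
Degrees (1 + count): deg[1]=1+1=2, deg[2]=1+3=4, deg[3]=1+0=1, deg[4]=1+1=2, deg[5]=1+0=1, deg[6]=1+0=1, deg[7]=1+1=2, deg[8]=1+0=1

Answer: 2 4 1 2 1 1 2 1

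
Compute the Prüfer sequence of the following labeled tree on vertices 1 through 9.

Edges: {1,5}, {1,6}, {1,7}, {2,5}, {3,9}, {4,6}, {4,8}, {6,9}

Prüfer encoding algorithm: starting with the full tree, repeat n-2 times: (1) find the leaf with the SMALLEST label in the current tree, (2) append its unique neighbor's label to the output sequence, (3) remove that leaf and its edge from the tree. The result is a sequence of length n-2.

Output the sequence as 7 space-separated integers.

Step 1: leaves = {2,3,7,8}. Remove smallest leaf 2, emit neighbor 5.
Step 2: leaves = {3,5,7,8}. Remove smallest leaf 3, emit neighbor 9.
Step 3: leaves = {5,7,8,9}. Remove smallest leaf 5, emit neighbor 1.
Step 4: leaves = {7,8,9}. Remove smallest leaf 7, emit neighbor 1.
Step 5: leaves = {1,8,9}. Remove smallest leaf 1, emit neighbor 6.
Step 6: leaves = {8,9}. Remove smallest leaf 8, emit neighbor 4.
Step 7: leaves = {4,9}. Remove smallest leaf 4, emit neighbor 6.
Done: 2 vertices remain (6, 9). Sequence = [5 9 1 1 6 4 6]

Answer: 5 9 1 1 6 4 6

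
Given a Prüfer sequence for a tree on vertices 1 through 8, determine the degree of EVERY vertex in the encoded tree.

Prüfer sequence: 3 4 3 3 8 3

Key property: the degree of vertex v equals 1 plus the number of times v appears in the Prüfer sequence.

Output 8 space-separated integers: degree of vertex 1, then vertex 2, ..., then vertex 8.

Answer: 1 1 5 2 1 1 1 2

Derivation:
p_1 = 3: count[3] becomes 1
p_2 = 4: count[4] becomes 1
p_3 = 3: count[3] becomes 2
p_4 = 3: count[3] becomes 3
p_5 = 8: count[8] becomes 1
p_6 = 3: count[3] becomes 4
Degrees (1 + count): deg[1]=1+0=1, deg[2]=1+0=1, deg[3]=1+4=5, deg[4]=1+1=2, deg[5]=1+0=1, deg[6]=1+0=1, deg[7]=1+0=1, deg[8]=1+1=2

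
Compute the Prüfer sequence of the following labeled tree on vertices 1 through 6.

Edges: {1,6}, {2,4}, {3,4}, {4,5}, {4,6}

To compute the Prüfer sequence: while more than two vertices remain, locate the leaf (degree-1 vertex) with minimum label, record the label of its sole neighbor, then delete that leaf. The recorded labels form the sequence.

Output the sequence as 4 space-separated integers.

Step 1: leaves = {1,2,3,5}. Remove smallest leaf 1, emit neighbor 6.
Step 2: leaves = {2,3,5,6}. Remove smallest leaf 2, emit neighbor 4.
Step 3: leaves = {3,5,6}. Remove smallest leaf 3, emit neighbor 4.
Step 4: leaves = {5,6}. Remove smallest leaf 5, emit neighbor 4.
Done: 2 vertices remain (4, 6). Sequence = [6 4 4 4]

Answer: 6 4 4 4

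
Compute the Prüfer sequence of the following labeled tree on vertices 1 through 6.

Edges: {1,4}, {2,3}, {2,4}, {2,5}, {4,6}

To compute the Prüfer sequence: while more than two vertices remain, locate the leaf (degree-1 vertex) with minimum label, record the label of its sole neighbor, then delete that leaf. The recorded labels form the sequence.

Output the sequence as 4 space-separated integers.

Answer: 4 2 2 4

Derivation:
Step 1: leaves = {1,3,5,6}. Remove smallest leaf 1, emit neighbor 4.
Step 2: leaves = {3,5,6}. Remove smallest leaf 3, emit neighbor 2.
Step 3: leaves = {5,6}. Remove smallest leaf 5, emit neighbor 2.
Step 4: leaves = {2,6}. Remove smallest leaf 2, emit neighbor 4.
Done: 2 vertices remain (4, 6). Sequence = [4 2 2 4]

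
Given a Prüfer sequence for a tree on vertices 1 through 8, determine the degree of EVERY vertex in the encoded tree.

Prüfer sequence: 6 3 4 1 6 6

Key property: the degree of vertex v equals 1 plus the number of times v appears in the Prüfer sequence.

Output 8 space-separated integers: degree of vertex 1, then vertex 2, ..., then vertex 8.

Answer: 2 1 2 2 1 4 1 1

Derivation:
p_1 = 6: count[6] becomes 1
p_2 = 3: count[3] becomes 1
p_3 = 4: count[4] becomes 1
p_4 = 1: count[1] becomes 1
p_5 = 6: count[6] becomes 2
p_6 = 6: count[6] becomes 3
Degrees (1 + count): deg[1]=1+1=2, deg[2]=1+0=1, deg[3]=1+1=2, deg[4]=1+1=2, deg[5]=1+0=1, deg[6]=1+3=4, deg[7]=1+0=1, deg[8]=1+0=1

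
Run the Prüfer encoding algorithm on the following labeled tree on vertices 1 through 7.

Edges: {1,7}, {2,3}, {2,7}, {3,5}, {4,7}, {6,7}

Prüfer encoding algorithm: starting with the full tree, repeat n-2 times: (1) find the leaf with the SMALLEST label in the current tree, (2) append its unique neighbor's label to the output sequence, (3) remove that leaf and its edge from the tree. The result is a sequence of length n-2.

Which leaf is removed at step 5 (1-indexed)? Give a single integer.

Answer: 2

Derivation:
Step 1: current leaves = {1,4,5,6}. Remove leaf 1 (neighbor: 7).
Step 2: current leaves = {4,5,6}. Remove leaf 4 (neighbor: 7).
Step 3: current leaves = {5,6}. Remove leaf 5 (neighbor: 3).
Step 4: current leaves = {3,6}. Remove leaf 3 (neighbor: 2).
Step 5: current leaves = {2,6}. Remove leaf 2 (neighbor: 7).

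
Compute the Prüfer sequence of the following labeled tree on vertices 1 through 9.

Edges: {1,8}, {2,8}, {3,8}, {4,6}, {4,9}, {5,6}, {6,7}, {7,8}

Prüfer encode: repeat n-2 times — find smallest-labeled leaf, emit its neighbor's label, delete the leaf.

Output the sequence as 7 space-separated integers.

Step 1: leaves = {1,2,3,5,9}. Remove smallest leaf 1, emit neighbor 8.
Step 2: leaves = {2,3,5,9}. Remove smallest leaf 2, emit neighbor 8.
Step 3: leaves = {3,5,9}. Remove smallest leaf 3, emit neighbor 8.
Step 4: leaves = {5,8,9}. Remove smallest leaf 5, emit neighbor 6.
Step 5: leaves = {8,9}. Remove smallest leaf 8, emit neighbor 7.
Step 6: leaves = {7,9}. Remove smallest leaf 7, emit neighbor 6.
Step 7: leaves = {6,9}. Remove smallest leaf 6, emit neighbor 4.
Done: 2 vertices remain (4, 9). Sequence = [8 8 8 6 7 6 4]

Answer: 8 8 8 6 7 6 4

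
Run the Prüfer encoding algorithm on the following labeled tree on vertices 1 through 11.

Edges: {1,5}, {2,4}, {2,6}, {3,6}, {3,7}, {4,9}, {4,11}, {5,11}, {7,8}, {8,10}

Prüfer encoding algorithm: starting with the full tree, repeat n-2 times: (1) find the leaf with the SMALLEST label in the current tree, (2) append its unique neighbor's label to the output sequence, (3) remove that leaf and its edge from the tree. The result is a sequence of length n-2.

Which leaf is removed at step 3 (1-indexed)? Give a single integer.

Answer: 9

Derivation:
Step 1: current leaves = {1,9,10}. Remove leaf 1 (neighbor: 5).
Step 2: current leaves = {5,9,10}. Remove leaf 5 (neighbor: 11).
Step 3: current leaves = {9,10,11}. Remove leaf 9 (neighbor: 4).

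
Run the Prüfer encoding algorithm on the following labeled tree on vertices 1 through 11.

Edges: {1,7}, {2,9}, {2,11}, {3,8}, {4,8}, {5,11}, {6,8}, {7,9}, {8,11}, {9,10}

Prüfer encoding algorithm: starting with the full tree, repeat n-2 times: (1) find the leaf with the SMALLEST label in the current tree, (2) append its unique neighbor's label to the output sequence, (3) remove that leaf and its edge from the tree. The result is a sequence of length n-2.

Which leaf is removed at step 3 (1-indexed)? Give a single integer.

Answer: 4

Derivation:
Step 1: current leaves = {1,3,4,5,6,10}. Remove leaf 1 (neighbor: 7).
Step 2: current leaves = {3,4,5,6,7,10}. Remove leaf 3 (neighbor: 8).
Step 3: current leaves = {4,5,6,7,10}. Remove leaf 4 (neighbor: 8).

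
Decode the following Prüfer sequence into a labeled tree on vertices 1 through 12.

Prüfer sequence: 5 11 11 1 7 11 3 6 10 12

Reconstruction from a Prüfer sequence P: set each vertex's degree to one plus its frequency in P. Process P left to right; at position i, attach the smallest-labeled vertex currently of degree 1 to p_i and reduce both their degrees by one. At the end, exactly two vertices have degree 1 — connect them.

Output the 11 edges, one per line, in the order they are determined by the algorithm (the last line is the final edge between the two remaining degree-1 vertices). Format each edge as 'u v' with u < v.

Answer: 2 5
4 11
5 11
1 8
1 7
7 11
3 9
3 6
6 10
10 12
11 12

Derivation:
Initial degrees: {1:2, 2:1, 3:2, 4:1, 5:2, 6:2, 7:2, 8:1, 9:1, 10:2, 11:4, 12:2}
Step 1: smallest deg-1 vertex = 2, p_1 = 5. Add edge {2,5}. Now deg[2]=0, deg[5]=1.
Step 2: smallest deg-1 vertex = 4, p_2 = 11. Add edge {4,11}. Now deg[4]=0, deg[11]=3.
Step 3: smallest deg-1 vertex = 5, p_3 = 11. Add edge {5,11}. Now deg[5]=0, deg[11]=2.
Step 4: smallest deg-1 vertex = 8, p_4 = 1. Add edge {1,8}. Now deg[8]=0, deg[1]=1.
Step 5: smallest deg-1 vertex = 1, p_5 = 7. Add edge {1,7}. Now deg[1]=0, deg[7]=1.
Step 6: smallest deg-1 vertex = 7, p_6 = 11. Add edge {7,11}. Now deg[7]=0, deg[11]=1.
Step 7: smallest deg-1 vertex = 9, p_7 = 3. Add edge {3,9}. Now deg[9]=0, deg[3]=1.
Step 8: smallest deg-1 vertex = 3, p_8 = 6. Add edge {3,6}. Now deg[3]=0, deg[6]=1.
Step 9: smallest deg-1 vertex = 6, p_9 = 10. Add edge {6,10}. Now deg[6]=0, deg[10]=1.
Step 10: smallest deg-1 vertex = 10, p_10 = 12. Add edge {10,12}. Now deg[10]=0, deg[12]=1.
Final: two remaining deg-1 vertices are 11, 12. Add edge {11,12}.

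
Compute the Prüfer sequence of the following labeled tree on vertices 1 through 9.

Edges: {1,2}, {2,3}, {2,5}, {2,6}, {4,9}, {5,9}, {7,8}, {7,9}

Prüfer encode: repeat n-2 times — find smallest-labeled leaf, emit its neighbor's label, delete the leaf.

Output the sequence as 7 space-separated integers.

Step 1: leaves = {1,3,4,6,8}. Remove smallest leaf 1, emit neighbor 2.
Step 2: leaves = {3,4,6,8}. Remove smallest leaf 3, emit neighbor 2.
Step 3: leaves = {4,6,8}. Remove smallest leaf 4, emit neighbor 9.
Step 4: leaves = {6,8}. Remove smallest leaf 6, emit neighbor 2.
Step 5: leaves = {2,8}. Remove smallest leaf 2, emit neighbor 5.
Step 6: leaves = {5,8}. Remove smallest leaf 5, emit neighbor 9.
Step 7: leaves = {8,9}. Remove smallest leaf 8, emit neighbor 7.
Done: 2 vertices remain (7, 9). Sequence = [2 2 9 2 5 9 7]

Answer: 2 2 9 2 5 9 7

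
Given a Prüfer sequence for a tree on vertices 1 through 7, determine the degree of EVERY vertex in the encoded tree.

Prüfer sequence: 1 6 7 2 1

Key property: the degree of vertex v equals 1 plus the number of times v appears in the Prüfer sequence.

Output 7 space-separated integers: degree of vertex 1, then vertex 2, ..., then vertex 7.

p_1 = 1: count[1] becomes 1
p_2 = 6: count[6] becomes 1
p_3 = 7: count[7] becomes 1
p_4 = 2: count[2] becomes 1
p_5 = 1: count[1] becomes 2
Degrees (1 + count): deg[1]=1+2=3, deg[2]=1+1=2, deg[3]=1+0=1, deg[4]=1+0=1, deg[5]=1+0=1, deg[6]=1+1=2, deg[7]=1+1=2

Answer: 3 2 1 1 1 2 2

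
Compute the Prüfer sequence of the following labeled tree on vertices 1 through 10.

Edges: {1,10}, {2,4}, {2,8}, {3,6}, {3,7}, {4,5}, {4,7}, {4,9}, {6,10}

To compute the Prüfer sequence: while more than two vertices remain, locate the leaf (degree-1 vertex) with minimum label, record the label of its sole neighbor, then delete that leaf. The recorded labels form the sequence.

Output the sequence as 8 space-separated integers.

Step 1: leaves = {1,5,8,9}. Remove smallest leaf 1, emit neighbor 10.
Step 2: leaves = {5,8,9,10}. Remove smallest leaf 5, emit neighbor 4.
Step 3: leaves = {8,9,10}. Remove smallest leaf 8, emit neighbor 2.
Step 4: leaves = {2,9,10}. Remove smallest leaf 2, emit neighbor 4.
Step 5: leaves = {9,10}. Remove smallest leaf 9, emit neighbor 4.
Step 6: leaves = {4,10}. Remove smallest leaf 4, emit neighbor 7.
Step 7: leaves = {7,10}. Remove smallest leaf 7, emit neighbor 3.
Step 8: leaves = {3,10}. Remove smallest leaf 3, emit neighbor 6.
Done: 2 vertices remain (6, 10). Sequence = [10 4 2 4 4 7 3 6]

Answer: 10 4 2 4 4 7 3 6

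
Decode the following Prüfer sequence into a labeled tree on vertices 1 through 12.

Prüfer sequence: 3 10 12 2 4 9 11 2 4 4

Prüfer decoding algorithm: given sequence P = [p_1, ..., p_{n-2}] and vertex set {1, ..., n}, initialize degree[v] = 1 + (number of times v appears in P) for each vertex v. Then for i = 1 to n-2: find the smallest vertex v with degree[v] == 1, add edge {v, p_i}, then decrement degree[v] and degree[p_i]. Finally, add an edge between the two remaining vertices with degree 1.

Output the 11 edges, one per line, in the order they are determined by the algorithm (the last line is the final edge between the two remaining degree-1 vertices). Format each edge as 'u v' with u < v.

Initial degrees: {1:1, 2:3, 3:2, 4:4, 5:1, 6:1, 7:1, 8:1, 9:2, 10:2, 11:2, 12:2}
Step 1: smallest deg-1 vertex = 1, p_1 = 3. Add edge {1,3}. Now deg[1]=0, deg[3]=1.
Step 2: smallest deg-1 vertex = 3, p_2 = 10. Add edge {3,10}. Now deg[3]=0, deg[10]=1.
Step 3: smallest deg-1 vertex = 5, p_3 = 12. Add edge {5,12}. Now deg[5]=0, deg[12]=1.
Step 4: smallest deg-1 vertex = 6, p_4 = 2. Add edge {2,6}. Now deg[6]=0, deg[2]=2.
Step 5: smallest deg-1 vertex = 7, p_5 = 4. Add edge {4,7}. Now deg[7]=0, deg[4]=3.
Step 6: smallest deg-1 vertex = 8, p_6 = 9. Add edge {8,9}. Now deg[8]=0, deg[9]=1.
Step 7: smallest deg-1 vertex = 9, p_7 = 11. Add edge {9,11}. Now deg[9]=0, deg[11]=1.
Step 8: smallest deg-1 vertex = 10, p_8 = 2. Add edge {2,10}. Now deg[10]=0, deg[2]=1.
Step 9: smallest deg-1 vertex = 2, p_9 = 4. Add edge {2,4}. Now deg[2]=0, deg[4]=2.
Step 10: smallest deg-1 vertex = 11, p_10 = 4. Add edge {4,11}. Now deg[11]=0, deg[4]=1.
Final: two remaining deg-1 vertices are 4, 12. Add edge {4,12}.

Answer: 1 3
3 10
5 12
2 6
4 7
8 9
9 11
2 10
2 4
4 11
4 12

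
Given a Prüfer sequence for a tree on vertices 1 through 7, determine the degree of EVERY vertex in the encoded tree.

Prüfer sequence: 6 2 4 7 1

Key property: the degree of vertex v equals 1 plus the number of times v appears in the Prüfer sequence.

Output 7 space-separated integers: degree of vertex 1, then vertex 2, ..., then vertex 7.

p_1 = 6: count[6] becomes 1
p_2 = 2: count[2] becomes 1
p_3 = 4: count[4] becomes 1
p_4 = 7: count[7] becomes 1
p_5 = 1: count[1] becomes 1
Degrees (1 + count): deg[1]=1+1=2, deg[2]=1+1=2, deg[3]=1+0=1, deg[4]=1+1=2, deg[5]=1+0=1, deg[6]=1+1=2, deg[7]=1+1=2

Answer: 2 2 1 2 1 2 2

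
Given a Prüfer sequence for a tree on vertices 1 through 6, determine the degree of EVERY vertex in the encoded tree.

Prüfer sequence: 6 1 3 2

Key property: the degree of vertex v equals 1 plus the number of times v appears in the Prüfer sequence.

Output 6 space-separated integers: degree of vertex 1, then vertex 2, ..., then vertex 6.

Answer: 2 2 2 1 1 2

Derivation:
p_1 = 6: count[6] becomes 1
p_2 = 1: count[1] becomes 1
p_3 = 3: count[3] becomes 1
p_4 = 2: count[2] becomes 1
Degrees (1 + count): deg[1]=1+1=2, deg[2]=1+1=2, deg[3]=1+1=2, deg[4]=1+0=1, deg[5]=1+0=1, deg[6]=1+1=2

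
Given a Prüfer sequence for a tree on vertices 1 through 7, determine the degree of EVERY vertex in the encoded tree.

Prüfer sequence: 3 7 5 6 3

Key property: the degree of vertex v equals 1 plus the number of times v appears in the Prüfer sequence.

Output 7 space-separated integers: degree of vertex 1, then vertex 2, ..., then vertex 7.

p_1 = 3: count[3] becomes 1
p_2 = 7: count[7] becomes 1
p_3 = 5: count[5] becomes 1
p_4 = 6: count[6] becomes 1
p_5 = 3: count[3] becomes 2
Degrees (1 + count): deg[1]=1+0=1, deg[2]=1+0=1, deg[3]=1+2=3, deg[4]=1+0=1, deg[5]=1+1=2, deg[6]=1+1=2, deg[7]=1+1=2

Answer: 1 1 3 1 2 2 2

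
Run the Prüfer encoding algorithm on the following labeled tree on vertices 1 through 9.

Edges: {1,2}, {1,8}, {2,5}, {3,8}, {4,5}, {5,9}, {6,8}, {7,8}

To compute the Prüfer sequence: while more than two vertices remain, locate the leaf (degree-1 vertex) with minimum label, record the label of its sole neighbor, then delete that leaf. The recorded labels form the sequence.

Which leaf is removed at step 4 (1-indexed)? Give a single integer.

Answer: 7

Derivation:
Step 1: current leaves = {3,4,6,7,9}. Remove leaf 3 (neighbor: 8).
Step 2: current leaves = {4,6,7,9}. Remove leaf 4 (neighbor: 5).
Step 3: current leaves = {6,7,9}. Remove leaf 6 (neighbor: 8).
Step 4: current leaves = {7,9}. Remove leaf 7 (neighbor: 8).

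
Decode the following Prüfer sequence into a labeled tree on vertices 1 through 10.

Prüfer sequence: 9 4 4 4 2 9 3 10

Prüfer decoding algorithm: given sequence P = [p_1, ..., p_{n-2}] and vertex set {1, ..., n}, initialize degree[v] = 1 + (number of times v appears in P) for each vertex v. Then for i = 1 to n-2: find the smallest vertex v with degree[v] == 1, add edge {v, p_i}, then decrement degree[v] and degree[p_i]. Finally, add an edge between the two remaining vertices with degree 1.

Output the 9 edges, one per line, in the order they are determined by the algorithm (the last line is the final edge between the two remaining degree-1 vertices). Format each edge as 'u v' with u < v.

Answer: 1 9
4 5
4 6
4 7
2 4
2 9
3 8
3 10
9 10

Derivation:
Initial degrees: {1:1, 2:2, 3:2, 4:4, 5:1, 6:1, 7:1, 8:1, 9:3, 10:2}
Step 1: smallest deg-1 vertex = 1, p_1 = 9. Add edge {1,9}. Now deg[1]=0, deg[9]=2.
Step 2: smallest deg-1 vertex = 5, p_2 = 4. Add edge {4,5}. Now deg[5]=0, deg[4]=3.
Step 3: smallest deg-1 vertex = 6, p_3 = 4. Add edge {4,6}. Now deg[6]=0, deg[4]=2.
Step 4: smallest deg-1 vertex = 7, p_4 = 4. Add edge {4,7}. Now deg[7]=0, deg[4]=1.
Step 5: smallest deg-1 vertex = 4, p_5 = 2. Add edge {2,4}. Now deg[4]=0, deg[2]=1.
Step 6: smallest deg-1 vertex = 2, p_6 = 9. Add edge {2,9}. Now deg[2]=0, deg[9]=1.
Step 7: smallest deg-1 vertex = 8, p_7 = 3. Add edge {3,8}. Now deg[8]=0, deg[3]=1.
Step 8: smallest deg-1 vertex = 3, p_8 = 10. Add edge {3,10}. Now deg[3]=0, deg[10]=1.
Final: two remaining deg-1 vertices are 9, 10. Add edge {9,10}.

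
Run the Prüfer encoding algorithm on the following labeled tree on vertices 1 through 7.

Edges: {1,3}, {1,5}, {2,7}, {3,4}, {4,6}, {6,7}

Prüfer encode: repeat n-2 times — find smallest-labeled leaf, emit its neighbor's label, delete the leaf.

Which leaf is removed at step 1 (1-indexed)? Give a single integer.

Step 1: current leaves = {2,5}. Remove leaf 2 (neighbor: 7).

Answer: 2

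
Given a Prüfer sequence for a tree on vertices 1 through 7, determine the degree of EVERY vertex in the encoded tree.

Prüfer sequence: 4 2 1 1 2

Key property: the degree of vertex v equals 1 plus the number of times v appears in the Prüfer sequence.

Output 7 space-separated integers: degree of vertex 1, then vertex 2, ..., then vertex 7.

p_1 = 4: count[4] becomes 1
p_2 = 2: count[2] becomes 1
p_3 = 1: count[1] becomes 1
p_4 = 1: count[1] becomes 2
p_5 = 2: count[2] becomes 2
Degrees (1 + count): deg[1]=1+2=3, deg[2]=1+2=3, deg[3]=1+0=1, deg[4]=1+1=2, deg[5]=1+0=1, deg[6]=1+0=1, deg[7]=1+0=1

Answer: 3 3 1 2 1 1 1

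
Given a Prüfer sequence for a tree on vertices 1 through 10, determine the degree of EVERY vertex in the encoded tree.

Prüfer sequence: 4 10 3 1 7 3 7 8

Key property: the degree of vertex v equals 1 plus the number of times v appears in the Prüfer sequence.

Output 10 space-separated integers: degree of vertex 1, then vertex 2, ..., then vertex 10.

Answer: 2 1 3 2 1 1 3 2 1 2

Derivation:
p_1 = 4: count[4] becomes 1
p_2 = 10: count[10] becomes 1
p_3 = 3: count[3] becomes 1
p_4 = 1: count[1] becomes 1
p_5 = 7: count[7] becomes 1
p_6 = 3: count[3] becomes 2
p_7 = 7: count[7] becomes 2
p_8 = 8: count[8] becomes 1
Degrees (1 + count): deg[1]=1+1=2, deg[2]=1+0=1, deg[3]=1+2=3, deg[4]=1+1=2, deg[5]=1+0=1, deg[6]=1+0=1, deg[7]=1+2=3, deg[8]=1+1=2, deg[9]=1+0=1, deg[10]=1+1=2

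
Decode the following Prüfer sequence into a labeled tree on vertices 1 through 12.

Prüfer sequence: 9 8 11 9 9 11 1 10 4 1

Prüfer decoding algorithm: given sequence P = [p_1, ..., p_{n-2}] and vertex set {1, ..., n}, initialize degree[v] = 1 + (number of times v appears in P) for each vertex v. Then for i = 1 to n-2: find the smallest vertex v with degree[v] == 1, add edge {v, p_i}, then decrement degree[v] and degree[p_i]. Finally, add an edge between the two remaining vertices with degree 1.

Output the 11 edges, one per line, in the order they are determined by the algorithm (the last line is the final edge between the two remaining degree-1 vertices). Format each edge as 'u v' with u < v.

Answer: 2 9
3 8
5 11
6 9
7 9
8 11
1 9
10 11
4 10
1 4
1 12

Derivation:
Initial degrees: {1:3, 2:1, 3:1, 4:2, 5:1, 6:1, 7:1, 8:2, 9:4, 10:2, 11:3, 12:1}
Step 1: smallest deg-1 vertex = 2, p_1 = 9. Add edge {2,9}. Now deg[2]=0, deg[9]=3.
Step 2: smallest deg-1 vertex = 3, p_2 = 8. Add edge {3,8}. Now deg[3]=0, deg[8]=1.
Step 3: smallest deg-1 vertex = 5, p_3 = 11. Add edge {5,11}. Now deg[5]=0, deg[11]=2.
Step 4: smallest deg-1 vertex = 6, p_4 = 9. Add edge {6,9}. Now deg[6]=0, deg[9]=2.
Step 5: smallest deg-1 vertex = 7, p_5 = 9. Add edge {7,9}. Now deg[7]=0, deg[9]=1.
Step 6: smallest deg-1 vertex = 8, p_6 = 11. Add edge {8,11}. Now deg[8]=0, deg[11]=1.
Step 7: smallest deg-1 vertex = 9, p_7 = 1. Add edge {1,9}. Now deg[9]=0, deg[1]=2.
Step 8: smallest deg-1 vertex = 11, p_8 = 10. Add edge {10,11}. Now deg[11]=0, deg[10]=1.
Step 9: smallest deg-1 vertex = 10, p_9 = 4. Add edge {4,10}. Now deg[10]=0, deg[4]=1.
Step 10: smallest deg-1 vertex = 4, p_10 = 1. Add edge {1,4}. Now deg[4]=0, deg[1]=1.
Final: two remaining deg-1 vertices are 1, 12. Add edge {1,12}.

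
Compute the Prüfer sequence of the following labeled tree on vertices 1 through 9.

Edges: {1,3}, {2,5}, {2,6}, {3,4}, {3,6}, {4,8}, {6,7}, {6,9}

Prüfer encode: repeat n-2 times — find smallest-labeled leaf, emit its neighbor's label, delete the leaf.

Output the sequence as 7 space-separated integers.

Step 1: leaves = {1,5,7,8,9}. Remove smallest leaf 1, emit neighbor 3.
Step 2: leaves = {5,7,8,9}. Remove smallest leaf 5, emit neighbor 2.
Step 3: leaves = {2,7,8,9}. Remove smallest leaf 2, emit neighbor 6.
Step 4: leaves = {7,8,9}. Remove smallest leaf 7, emit neighbor 6.
Step 5: leaves = {8,9}. Remove smallest leaf 8, emit neighbor 4.
Step 6: leaves = {4,9}. Remove smallest leaf 4, emit neighbor 3.
Step 7: leaves = {3,9}. Remove smallest leaf 3, emit neighbor 6.
Done: 2 vertices remain (6, 9). Sequence = [3 2 6 6 4 3 6]

Answer: 3 2 6 6 4 3 6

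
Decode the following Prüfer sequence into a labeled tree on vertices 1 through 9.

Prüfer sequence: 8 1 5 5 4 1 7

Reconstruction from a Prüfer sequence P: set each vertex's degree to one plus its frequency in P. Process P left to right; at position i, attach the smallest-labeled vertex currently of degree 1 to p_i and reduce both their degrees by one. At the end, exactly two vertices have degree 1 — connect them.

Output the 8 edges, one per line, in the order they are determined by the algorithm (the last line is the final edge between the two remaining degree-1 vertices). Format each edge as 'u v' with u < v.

Initial degrees: {1:3, 2:1, 3:1, 4:2, 5:3, 6:1, 7:2, 8:2, 9:1}
Step 1: smallest deg-1 vertex = 2, p_1 = 8. Add edge {2,8}. Now deg[2]=0, deg[8]=1.
Step 2: smallest deg-1 vertex = 3, p_2 = 1. Add edge {1,3}. Now deg[3]=0, deg[1]=2.
Step 3: smallest deg-1 vertex = 6, p_3 = 5. Add edge {5,6}. Now deg[6]=0, deg[5]=2.
Step 4: smallest deg-1 vertex = 8, p_4 = 5. Add edge {5,8}. Now deg[8]=0, deg[5]=1.
Step 5: smallest deg-1 vertex = 5, p_5 = 4. Add edge {4,5}. Now deg[5]=0, deg[4]=1.
Step 6: smallest deg-1 vertex = 4, p_6 = 1. Add edge {1,4}. Now deg[4]=0, deg[1]=1.
Step 7: smallest deg-1 vertex = 1, p_7 = 7. Add edge {1,7}. Now deg[1]=0, deg[7]=1.
Final: two remaining deg-1 vertices are 7, 9. Add edge {7,9}.

Answer: 2 8
1 3
5 6
5 8
4 5
1 4
1 7
7 9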